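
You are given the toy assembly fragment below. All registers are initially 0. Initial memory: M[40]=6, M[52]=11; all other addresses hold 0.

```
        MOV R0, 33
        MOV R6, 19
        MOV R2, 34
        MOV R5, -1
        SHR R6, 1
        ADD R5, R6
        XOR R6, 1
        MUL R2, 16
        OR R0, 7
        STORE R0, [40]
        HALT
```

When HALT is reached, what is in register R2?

after MOV R0, 33: R0=33
after MOV R6, 19: R6=19
after MOV R2, 34: R2=34
after MOV R5, -1: R5=-1
after SHR R6, 1: R6=19>>1=9
after ADD R5, R6: R5=(-1)+9=8
after XOR R6, 1: R6=9^1=8
after MUL R2, 16: R2=34*16=544
after OR R0, 7: R0=33|7=39
STORE R0, [40] → M[40]=39
halt.

544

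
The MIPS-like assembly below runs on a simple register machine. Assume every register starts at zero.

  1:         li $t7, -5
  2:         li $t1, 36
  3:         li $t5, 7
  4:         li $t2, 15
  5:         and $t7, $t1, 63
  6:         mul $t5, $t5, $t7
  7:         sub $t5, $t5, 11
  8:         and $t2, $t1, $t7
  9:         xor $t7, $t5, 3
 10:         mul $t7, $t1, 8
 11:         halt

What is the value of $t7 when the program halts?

after li $t7, -5: $t7=-5
after li $t1, 36: $t1=36
after li $t5, 7: $t5=7
after li $t2, 15: $t2=15
after and $t7, $t1, 63: $t7=36&63=36
after mul $t5, $t5, $t7: $t5=7*36=252
after sub $t5, $t5, 11: $t5=252-11=241
after and $t2, $t1, $t7: $t2=36&36=36
after xor $t7, $t5, 3: $t7=241^3=242
after mul $t7, $t1, 8: $t7=36*8=288
halt.

288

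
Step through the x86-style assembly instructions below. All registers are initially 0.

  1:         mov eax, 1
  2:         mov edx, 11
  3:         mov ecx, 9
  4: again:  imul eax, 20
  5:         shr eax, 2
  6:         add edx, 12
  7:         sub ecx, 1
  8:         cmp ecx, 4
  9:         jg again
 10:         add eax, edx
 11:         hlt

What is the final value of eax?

3196

eax=1
edx=11
ecx=9
eax=1*20=20
eax=20>>2=5
edx=11+12=23
ecx=9-1=8
cmp ecx, 4  (cmp 8,4)
jg again: taken
eax=5*20=100
eax=100>>2=25
edx=23+12=35
ecx=8-1=7
cmp ecx, 4  (cmp 7,4)
jg again: taken
eax=25*20=500
eax=500>>2=125
edx=35+12=47
ecx=7-1=6
cmp ecx, 4  (cmp 6,4)
jg again: taken
eax=125*20=2500
eax=2500>>2=625
edx=47+12=59
ecx=6-1=5
cmp ecx, 4  (cmp 5,4)
jg again: taken
eax=625*20=12500
eax=12500>>2=3125
edx=59+12=71
ecx=5-1=4
cmp ecx, 4  (cmp 4,4)
jg again: not taken
eax=3125+71=3196
halt.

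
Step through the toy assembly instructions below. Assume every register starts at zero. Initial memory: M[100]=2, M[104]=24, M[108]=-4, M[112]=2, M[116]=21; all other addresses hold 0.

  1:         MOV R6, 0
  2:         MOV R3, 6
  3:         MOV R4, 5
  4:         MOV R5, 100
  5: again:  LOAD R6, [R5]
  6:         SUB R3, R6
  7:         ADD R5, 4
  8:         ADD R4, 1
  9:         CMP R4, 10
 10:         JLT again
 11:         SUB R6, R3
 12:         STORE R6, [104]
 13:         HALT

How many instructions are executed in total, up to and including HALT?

37

after MOV R6, 0: R6=0
after MOV R3, 6: R3=6
after MOV R4, 5: R4=5
after MOV R5, 100: R5=100
after LOAD R6, [R5]: R6=M[100]=2
after SUB R3, R6: R3=6-2=4
after ADD R5, 4: R5=100+4=104
after ADD R4, 1: R4=5+1=6
CMP R4, 10  (cmp 6,10)
JLT again: taken
after LOAD R6, [R5]: R6=M[104]=24
after SUB R3, R6: R3=4-24=-20
after ADD R5, 4: R5=104+4=108
after ADD R4, 1: R4=6+1=7
CMP R4, 10  (cmp 7,10)
JLT again: taken
after LOAD R6, [R5]: R6=M[108]=-4
after SUB R3, R6: R3=(-20)-(-4)=-16
after ADD R5, 4: R5=108+4=112
after ADD R4, 1: R4=7+1=8
CMP R4, 10  (cmp 8,10)
JLT again: taken
after LOAD R6, [R5]: R6=M[112]=2
after SUB R3, R6: R3=(-16)-2=-18
after ADD R5, 4: R5=112+4=116
after ADD R4, 1: R4=8+1=9
CMP R4, 10  (cmp 9,10)
JLT again: taken
after LOAD R6, [R5]: R6=M[116]=21
after SUB R3, R6: R3=(-18)-21=-39
after ADD R5, 4: R5=116+4=120
after ADD R4, 1: R4=9+1=10
CMP R4, 10  (cmp 10,10)
JLT again: not taken
after SUB R6, R3: R6=21-(-39)=60
STORE R6, [104] → M[104]=60
halt.
Total executed instructions: 37.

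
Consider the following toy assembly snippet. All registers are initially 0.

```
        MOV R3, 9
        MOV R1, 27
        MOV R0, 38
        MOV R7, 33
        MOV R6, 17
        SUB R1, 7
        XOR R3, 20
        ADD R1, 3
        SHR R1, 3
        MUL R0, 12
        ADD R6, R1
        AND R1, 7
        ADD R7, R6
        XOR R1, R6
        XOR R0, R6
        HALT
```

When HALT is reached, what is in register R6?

19

MOV R3, 9 → R3=9
MOV R1, 27 → R1=27
MOV R0, 38 → R0=38
MOV R7, 33 → R7=33
MOV R6, 17 → R6=17
SUB R1, 7 → R1=27-7=20
XOR R3, 20 → R3=9^20=29
ADD R1, 3 → R1=20+3=23
SHR R1, 3 → R1=23>>3=2
MUL R0, 12 → R0=38*12=456
ADD R6, R1 → R6=17+2=19
AND R1, 7 → R1=2&7=2
ADD R7, R6 → R7=33+19=52
XOR R1, R6 → R1=2^19=17
XOR R0, R6 → R0=456^19=475
halt.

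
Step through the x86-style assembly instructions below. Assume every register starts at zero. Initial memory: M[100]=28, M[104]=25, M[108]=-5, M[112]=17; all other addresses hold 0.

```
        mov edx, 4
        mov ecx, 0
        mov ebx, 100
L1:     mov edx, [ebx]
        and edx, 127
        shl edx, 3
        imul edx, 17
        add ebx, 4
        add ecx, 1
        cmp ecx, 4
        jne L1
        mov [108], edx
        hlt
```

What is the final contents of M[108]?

after mov edx, 4: edx=4
after mov ecx, 0: ecx=0
after mov ebx, 100: ebx=100
after mov edx, [ebx]: edx=M[100]=28
after and edx, 127: edx=28&127=28
after shl edx, 3: edx=28<<3=224
after imul edx, 17: edx=224*17=3808
after add ebx, 4: ebx=100+4=104
after add ecx, 1: ecx=0+1=1
cmp ecx, 4  (cmp 1,4)
jne L1: taken
after mov edx, [ebx]: edx=M[104]=25
after and edx, 127: edx=25&127=25
after shl edx, 3: edx=25<<3=200
after imul edx, 17: edx=200*17=3400
after add ebx, 4: ebx=104+4=108
after add ecx, 1: ecx=1+1=2
cmp ecx, 4  (cmp 2,4)
jne L1: taken
after mov edx, [ebx]: edx=M[108]=-5
after and edx, 127: edx=(-5)&127=123
after shl edx, 3: edx=123<<3=984
after imul edx, 17: edx=984*17=16728
after add ebx, 4: ebx=108+4=112
after add ecx, 1: ecx=2+1=3
cmp ecx, 4  (cmp 3,4)
jne L1: taken
after mov edx, [ebx]: edx=M[112]=17
after and edx, 127: edx=17&127=17
after shl edx, 3: edx=17<<3=136
after imul edx, 17: edx=136*17=2312
after add ebx, 4: ebx=112+4=116
after add ecx, 1: ecx=3+1=4
cmp ecx, 4  (cmp 4,4)
jne L1: not taken
mov [108], edx → M[108]=2312
halt.

2312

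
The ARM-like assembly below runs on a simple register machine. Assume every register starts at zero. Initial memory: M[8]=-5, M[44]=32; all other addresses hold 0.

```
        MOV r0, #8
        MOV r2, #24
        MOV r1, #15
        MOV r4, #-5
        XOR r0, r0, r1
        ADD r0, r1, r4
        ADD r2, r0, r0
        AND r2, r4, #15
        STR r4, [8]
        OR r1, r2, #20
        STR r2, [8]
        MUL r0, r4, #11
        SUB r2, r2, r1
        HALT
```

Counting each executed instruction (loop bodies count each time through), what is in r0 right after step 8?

10

after MOV r0, #8: r0=8
after MOV r2, #24: r2=24
after MOV r1, #15: r1=15
after MOV r4, #-5: r4=-5
after XOR r0, r0, r1: r0=8^15=7
after ADD r0, r1, r4: r0=15+(-5)=10
after ADD r2, r0, r0: r2=10+10=20
after AND r2, r4, #15: r2=(-5)&15=11
After step 8: r0 = 10.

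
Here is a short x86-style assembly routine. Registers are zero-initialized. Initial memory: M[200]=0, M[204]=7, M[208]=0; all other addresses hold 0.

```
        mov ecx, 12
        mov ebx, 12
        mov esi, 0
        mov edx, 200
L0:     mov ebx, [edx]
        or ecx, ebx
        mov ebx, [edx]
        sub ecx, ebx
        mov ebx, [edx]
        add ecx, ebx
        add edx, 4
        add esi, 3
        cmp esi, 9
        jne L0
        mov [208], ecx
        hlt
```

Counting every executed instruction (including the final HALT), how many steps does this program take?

36

mov ecx, 12 → ecx=12
mov ebx, 12 → ebx=12
mov esi, 0 → esi=0
mov edx, 200 → edx=200
mov ebx, [edx] → ebx=M[200]=0
or ecx, ebx → ecx=12|0=12
mov ebx, [edx] → ebx=M[200]=0
sub ecx, ebx → ecx=12-0=12
mov ebx, [edx] → ebx=M[200]=0
add ecx, ebx → ecx=12+0=12
add edx, 4 → edx=200+4=204
add esi, 3 → esi=0+3=3
cmp esi, 9  (cmp 3,9)
jne L0: taken
mov ebx, [edx] → ebx=M[204]=7
or ecx, ebx → ecx=12|7=15
mov ebx, [edx] → ebx=M[204]=7
sub ecx, ebx → ecx=15-7=8
mov ebx, [edx] → ebx=M[204]=7
add ecx, ebx → ecx=8+7=15
add edx, 4 → edx=204+4=208
add esi, 3 → esi=3+3=6
cmp esi, 9  (cmp 6,9)
jne L0: taken
mov ebx, [edx] → ebx=M[208]=0
or ecx, ebx → ecx=15|0=15
mov ebx, [edx] → ebx=M[208]=0
sub ecx, ebx → ecx=15-0=15
mov ebx, [edx] → ebx=M[208]=0
add ecx, ebx → ecx=15+0=15
add edx, 4 → edx=208+4=212
add esi, 3 → esi=6+3=9
cmp esi, 9  (cmp 9,9)
jne L0: not taken
mov [208], ecx → M[208]=15
halt.
Total executed instructions: 36.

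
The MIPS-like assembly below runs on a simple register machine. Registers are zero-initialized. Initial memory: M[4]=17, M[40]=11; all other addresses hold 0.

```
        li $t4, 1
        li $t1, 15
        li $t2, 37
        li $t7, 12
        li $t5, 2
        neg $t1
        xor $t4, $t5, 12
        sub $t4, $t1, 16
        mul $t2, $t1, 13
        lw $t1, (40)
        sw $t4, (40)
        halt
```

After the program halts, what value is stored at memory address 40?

after li $t4, 1: $t4=1
after li $t1, 15: $t1=15
after li $t2, 37: $t2=37
after li $t7, 12: $t7=12
after li $t5, 2: $t5=2
after neg $t1: $t1=-(15)=-15
after xor $t4, $t5, 12: $t4=2^12=14
after sub $t4, $t1, 16: $t4=(-15)-16=-31
after mul $t2, $t1, 13: $t2=(-15)*13=-195
after lw $t1, (40): $t1=M[40]=11
sw $t4, (40) → M[40]=-31
halt.

-31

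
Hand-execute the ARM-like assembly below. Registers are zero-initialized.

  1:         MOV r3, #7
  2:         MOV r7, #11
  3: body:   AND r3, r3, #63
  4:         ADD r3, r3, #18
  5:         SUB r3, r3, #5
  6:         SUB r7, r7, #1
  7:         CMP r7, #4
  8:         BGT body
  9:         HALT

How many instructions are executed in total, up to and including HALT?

45

after MOV r3, #7: r3=7
after MOV r7, #11: r7=11
after AND r3, r3, #63: r3=7&63=7
after ADD r3, r3, #18: r3=7+18=25
after SUB r3, r3, #5: r3=25-5=20
after SUB r7, r7, #1: r7=11-1=10
CMP r7, #4  (cmp 10,4)
BGT body: taken
after AND r3, r3, #63: r3=20&63=20
after ADD r3, r3, #18: r3=20+18=38
after SUB r3, r3, #5: r3=38-5=33
after SUB r7, r7, #1: r7=10-1=9
CMP r7, #4  (cmp 9,4)
BGT body: taken
after AND r3, r3, #63: r3=33&63=33
after ADD r3, r3, #18: r3=33+18=51
after SUB r3, r3, #5: r3=51-5=46
after SUB r7, r7, #1: r7=9-1=8
CMP r7, #4  (cmp 8,4)
BGT body: taken
after AND r3, r3, #63: r3=46&63=46
after ADD r3, r3, #18: r3=46+18=64
after SUB r3, r3, #5: r3=64-5=59
after SUB r7, r7, #1: r7=8-1=7
CMP r7, #4  (cmp 7,4)
BGT body: taken
after AND r3, r3, #63: r3=59&63=59
after ADD r3, r3, #18: r3=59+18=77
after SUB r3, r3, #5: r3=77-5=72
after SUB r7, r7, #1: r7=7-1=6
CMP r7, #4  (cmp 6,4)
BGT body: taken
after AND r3, r3, #63: r3=72&63=8
after ADD r3, r3, #18: r3=8+18=26
after SUB r3, r3, #5: r3=26-5=21
after SUB r7, r7, #1: r7=6-1=5
CMP r7, #4  (cmp 5,4)
BGT body: taken
after AND r3, r3, #63: r3=21&63=21
after ADD r3, r3, #18: r3=21+18=39
after SUB r3, r3, #5: r3=39-5=34
after SUB r7, r7, #1: r7=5-1=4
CMP r7, #4  (cmp 4,4)
BGT body: not taken
halt.
Total executed instructions: 45.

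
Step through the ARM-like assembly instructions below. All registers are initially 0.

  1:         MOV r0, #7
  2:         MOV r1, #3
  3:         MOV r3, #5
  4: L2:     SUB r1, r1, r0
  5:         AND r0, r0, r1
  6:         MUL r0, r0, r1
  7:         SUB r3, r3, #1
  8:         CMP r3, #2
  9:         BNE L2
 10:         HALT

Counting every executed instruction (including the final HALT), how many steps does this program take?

22

MOV r0, #7 → r0=7
MOV r1, #3 → r1=3
MOV r3, #5 → r3=5
SUB r1, r1, r0 → r1=3-7=-4
AND r0, r0, r1 → r0=7&(-4)=4
MUL r0, r0, r1 → r0=4*(-4)=-16
SUB r3, r3, #1 → r3=5-1=4
CMP r3, #2  (cmp 4,2)
BNE L2: taken
SUB r1, r1, r0 → r1=(-4)-(-16)=12
AND r0, r0, r1 → r0=(-16)&12=0
MUL r0, r0, r1 → r0=0*12=0
SUB r3, r3, #1 → r3=4-1=3
CMP r3, #2  (cmp 3,2)
BNE L2: taken
SUB r1, r1, r0 → r1=12-0=12
AND r0, r0, r1 → r0=0&12=0
MUL r0, r0, r1 → r0=0*12=0
SUB r3, r3, #1 → r3=3-1=2
CMP r3, #2  (cmp 2,2)
BNE L2: not taken
halt.
Total executed instructions: 22.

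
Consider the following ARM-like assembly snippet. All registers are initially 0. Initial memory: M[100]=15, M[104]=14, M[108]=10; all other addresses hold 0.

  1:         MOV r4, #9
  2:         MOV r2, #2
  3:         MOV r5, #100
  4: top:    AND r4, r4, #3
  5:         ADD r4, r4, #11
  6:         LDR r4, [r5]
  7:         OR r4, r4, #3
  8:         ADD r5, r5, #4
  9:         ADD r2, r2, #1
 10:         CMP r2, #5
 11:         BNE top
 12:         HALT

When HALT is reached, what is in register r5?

112

MOV r4, #9 → r4=9
MOV r2, #2 → r2=2
MOV r5, #100 → r5=100
AND r4, r4, #3 → r4=9&3=1
ADD r4, r4, #11 → r4=1+11=12
LDR r4, [r5] → r4=M[100]=15
OR r4, r4, #3 → r4=15|3=15
ADD r5, r5, #4 → r5=100+4=104
ADD r2, r2, #1 → r2=2+1=3
CMP r2, #5  (cmp 3,5)
BNE top: taken
AND r4, r4, #3 → r4=15&3=3
ADD r4, r4, #11 → r4=3+11=14
LDR r4, [r5] → r4=M[104]=14
OR r4, r4, #3 → r4=14|3=15
ADD r5, r5, #4 → r5=104+4=108
ADD r2, r2, #1 → r2=3+1=4
CMP r2, #5  (cmp 4,5)
BNE top: taken
AND r4, r4, #3 → r4=15&3=3
ADD r4, r4, #11 → r4=3+11=14
LDR r4, [r5] → r4=M[108]=10
OR r4, r4, #3 → r4=10|3=11
ADD r5, r5, #4 → r5=108+4=112
ADD r2, r2, #1 → r2=4+1=5
CMP r2, #5  (cmp 5,5)
BNE top: not taken
halt.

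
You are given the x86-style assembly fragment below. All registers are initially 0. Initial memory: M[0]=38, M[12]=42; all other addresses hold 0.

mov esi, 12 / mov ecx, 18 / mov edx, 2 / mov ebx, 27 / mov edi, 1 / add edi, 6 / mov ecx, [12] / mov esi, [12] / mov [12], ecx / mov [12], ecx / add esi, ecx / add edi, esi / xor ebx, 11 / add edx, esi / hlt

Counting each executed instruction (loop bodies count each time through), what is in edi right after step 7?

esi=12
ecx=18
edx=2
ebx=27
edi=1
edi=1+6=7
ecx=M[12]=42
After step 7: edi = 7.

7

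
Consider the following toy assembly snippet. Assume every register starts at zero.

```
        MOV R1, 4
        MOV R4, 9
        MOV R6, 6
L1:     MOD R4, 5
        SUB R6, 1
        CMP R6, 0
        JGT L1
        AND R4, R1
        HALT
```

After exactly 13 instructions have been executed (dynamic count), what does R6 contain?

MOV R1, 4 → R1=4
MOV R4, 9 → R4=9
MOV R6, 6 → R6=6
MOD R4, 5 → R4=9%5=4
SUB R6, 1 → R6=6-1=5
CMP R6, 0  (cmp 5,0)
JGT L1: taken
MOD R4, 5 → R4=4%5=4
SUB R6, 1 → R6=5-1=4
CMP R6, 0  (cmp 4,0)
JGT L1: taken
MOD R4, 5 → R4=4%5=4
SUB R6, 1 → R6=4-1=3
After step 13: R6 = 3.

3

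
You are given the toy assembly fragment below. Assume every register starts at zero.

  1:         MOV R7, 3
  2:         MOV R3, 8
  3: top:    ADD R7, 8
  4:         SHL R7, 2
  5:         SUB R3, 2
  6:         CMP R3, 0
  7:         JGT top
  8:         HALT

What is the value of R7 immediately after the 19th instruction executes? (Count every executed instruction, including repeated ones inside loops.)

R7=3
R3=8
R7=3+8=11
R7=11<<2=44
R3=8-2=6
CMP R3, 0  (cmp 6,0)
JGT top: taken
R7=44+8=52
R7=52<<2=208
R3=6-2=4
CMP R3, 0  (cmp 4,0)
JGT top: taken
R7=208+8=216
R7=216<<2=864
R3=4-2=2
CMP R3, 0  (cmp 2,0)
JGT top: taken
R7=864+8=872
R7=872<<2=3488
After step 19: R7 = 3488.

3488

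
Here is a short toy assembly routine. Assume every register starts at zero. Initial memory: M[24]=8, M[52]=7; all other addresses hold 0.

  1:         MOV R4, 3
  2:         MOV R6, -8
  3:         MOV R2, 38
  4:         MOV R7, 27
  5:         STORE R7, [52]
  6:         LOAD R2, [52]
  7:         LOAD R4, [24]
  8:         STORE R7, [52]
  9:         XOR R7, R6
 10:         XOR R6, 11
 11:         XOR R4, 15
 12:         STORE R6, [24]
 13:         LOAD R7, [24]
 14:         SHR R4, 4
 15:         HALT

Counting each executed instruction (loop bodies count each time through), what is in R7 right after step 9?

MOV R4, 3 → R4=3
MOV R6, -8 → R6=-8
MOV R2, 38 → R2=38
MOV R7, 27 → R7=27
STORE R7, [52] → M[52]=27
LOAD R2, [52] → R2=M[52]=27
LOAD R4, [24] → R4=M[24]=8
STORE R7, [52] → M[52]=27
XOR R7, R6 → R7=27^(-8)=-29
After step 9: R7 = -29.

-29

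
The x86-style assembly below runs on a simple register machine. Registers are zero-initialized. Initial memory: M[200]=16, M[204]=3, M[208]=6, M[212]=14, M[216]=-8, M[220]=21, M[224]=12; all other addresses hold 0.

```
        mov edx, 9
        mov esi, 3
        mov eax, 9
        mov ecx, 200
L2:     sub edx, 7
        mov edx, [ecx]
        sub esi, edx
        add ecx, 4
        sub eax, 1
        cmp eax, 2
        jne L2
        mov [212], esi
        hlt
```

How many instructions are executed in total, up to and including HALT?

after mov edx, 9: edx=9
after mov esi, 3: esi=3
after mov eax, 9: eax=9
after mov ecx, 200: ecx=200
after sub edx, 7: edx=9-7=2
after mov edx, [ecx]: edx=M[200]=16
after sub esi, edx: esi=3-16=-13
after add ecx, 4: ecx=200+4=204
after sub eax, 1: eax=9-1=8
cmp eax, 2  (cmp 8,2)
jne L2: taken
after sub edx, 7: edx=16-7=9
after mov edx, [ecx]: edx=M[204]=3
after sub esi, edx: esi=(-13)-3=-16
after add ecx, 4: ecx=204+4=208
after sub eax, 1: eax=8-1=7
cmp eax, 2  (cmp 7,2)
jne L2: taken
after sub edx, 7: edx=3-7=-4
after mov edx, [ecx]: edx=M[208]=6
after sub esi, edx: esi=(-16)-6=-22
after add ecx, 4: ecx=208+4=212
after sub eax, 1: eax=7-1=6
cmp eax, 2  (cmp 6,2)
jne L2: taken
after sub edx, 7: edx=6-7=-1
after mov edx, [ecx]: edx=M[212]=14
after sub esi, edx: esi=(-22)-14=-36
after add ecx, 4: ecx=212+4=216
after sub eax, 1: eax=6-1=5
cmp eax, 2  (cmp 5,2)
jne L2: taken
after sub edx, 7: edx=14-7=7
after mov edx, [ecx]: edx=M[216]=-8
after sub esi, edx: esi=(-36)-(-8)=-28
after add ecx, 4: ecx=216+4=220
after sub eax, 1: eax=5-1=4
cmp eax, 2  (cmp 4,2)
jne L2: taken
after sub edx, 7: edx=(-8)-7=-15
after mov edx, [ecx]: edx=M[220]=21
after sub esi, edx: esi=(-28)-21=-49
after add ecx, 4: ecx=220+4=224
after sub eax, 1: eax=4-1=3
cmp eax, 2  (cmp 3,2)
jne L2: taken
after sub edx, 7: edx=21-7=14
after mov edx, [ecx]: edx=M[224]=12
after sub esi, edx: esi=(-49)-12=-61
after add ecx, 4: ecx=224+4=228
after sub eax, 1: eax=3-1=2
cmp eax, 2  (cmp 2,2)
jne L2: not taken
mov [212], esi → M[212]=-61
halt.
Total executed instructions: 55.

55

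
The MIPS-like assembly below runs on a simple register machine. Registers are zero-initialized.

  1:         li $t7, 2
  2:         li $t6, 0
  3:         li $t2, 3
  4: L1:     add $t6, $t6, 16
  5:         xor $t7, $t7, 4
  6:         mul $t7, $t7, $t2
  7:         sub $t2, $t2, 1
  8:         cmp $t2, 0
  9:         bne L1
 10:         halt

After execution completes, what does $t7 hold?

40

after li $t7, 2: $t7=2
after li $t6, 0: $t6=0
after li $t2, 3: $t2=3
after add $t6, $t6, 16: $t6=0+16=16
after xor $t7, $t7, 4: $t7=2^4=6
after mul $t7, $t7, $t2: $t7=6*3=18
after sub $t2, $t2, 1: $t2=3-1=2
cmp $t2, 0  (cmp 2,0)
bne L1: taken
after add $t6, $t6, 16: $t6=16+16=32
after xor $t7, $t7, 4: $t7=18^4=22
after mul $t7, $t7, $t2: $t7=22*2=44
after sub $t2, $t2, 1: $t2=2-1=1
cmp $t2, 0  (cmp 1,0)
bne L1: taken
after add $t6, $t6, 16: $t6=32+16=48
after xor $t7, $t7, 4: $t7=44^4=40
after mul $t7, $t7, $t2: $t7=40*1=40
after sub $t2, $t2, 1: $t2=1-1=0
cmp $t2, 0  (cmp 0,0)
bne L1: not taken
halt.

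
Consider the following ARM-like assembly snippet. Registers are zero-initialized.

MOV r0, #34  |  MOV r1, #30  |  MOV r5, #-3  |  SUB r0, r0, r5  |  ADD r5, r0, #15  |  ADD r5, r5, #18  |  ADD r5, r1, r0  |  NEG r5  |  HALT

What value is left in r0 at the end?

after MOV r0, #34: r0=34
after MOV r1, #30: r1=30
after MOV r5, #-3: r5=-3
after SUB r0, r0, r5: r0=34-(-3)=37
after ADD r5, r0, #15: r5=37+15=52
after ADD r5, r5, #18: r5=52+18=70
after ADD r5, r1, r0: r5=30+37=67
after NEG r5: r5=-(67)=-67
halt.

37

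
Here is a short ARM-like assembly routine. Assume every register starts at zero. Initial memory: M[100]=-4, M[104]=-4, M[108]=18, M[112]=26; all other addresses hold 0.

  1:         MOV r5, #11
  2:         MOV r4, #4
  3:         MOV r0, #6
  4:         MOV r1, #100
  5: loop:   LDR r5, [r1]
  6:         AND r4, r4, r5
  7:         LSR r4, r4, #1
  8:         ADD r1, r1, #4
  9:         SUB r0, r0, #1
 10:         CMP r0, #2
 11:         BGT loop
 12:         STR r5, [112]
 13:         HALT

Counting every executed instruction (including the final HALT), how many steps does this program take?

34

MOV r5, #11 → r5=11
MOV r4, #4 → r4=4
MOV r0, #6 → r0=6
MOV r1, #100 → r1=100
LDR r5, [r1] → r5=M[100]=-4
AND r4, r4, r5 → r4=4&(-4)=4
LSR r4, r4, #1 → r4=4>>1=2
ADD r1, r1, #4 → r1=100+4=104
SUB r0, r0, #1 → r0=6-1=5
CMP r0, #2  (cmp 5,2)
BGT loop: taken
LDR r5, [r1] → r5=M[104]=-4
AND r4, r4, r5 → r4=2&(-4)=0
LSR r4, r4, #1 → r4=0>>1=0
ADD r1, r1, #4 → r1=104+4=108
SUB r0, r0, #1 → r0=5-1=4
CMP r0, #2  (cmp 4,2)
BGT loop: taken
LDR r5, [r1] → r5=M[108]=18
AND r4, r4, r5 → r4=0&18=0
LSR r4, r4, #1 → r4=0>>1=0
ADD r1, r1, #4 → r1=108+4=112
SUB r0, r0, #1 → r0=4-1=3
CMP r0, #2  (cmp 3,2)
BGT loop: taken
LDR r5, [r1] → r5=M[112]=26
AND r4, r4, r5 → r4=0&26=0
LSR r4, r4, #1 → r4=0>>1=0
ADD r1, r1, #4 → r1=112+4=116
SUB r0, r0, #1 → r0=3-1=2
CMP r0, #2  (cmp 2,2)
BGT loop: not taken
STR r5, [112] → M[112]=26
halt.
Total executed instructions: 34.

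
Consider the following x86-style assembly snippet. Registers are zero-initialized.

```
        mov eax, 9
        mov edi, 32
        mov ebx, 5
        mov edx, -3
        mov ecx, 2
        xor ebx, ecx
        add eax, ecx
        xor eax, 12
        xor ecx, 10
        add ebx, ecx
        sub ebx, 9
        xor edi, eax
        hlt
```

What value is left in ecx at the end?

8

after mov eax, 9: eax=9
after mov edi, 32: edi=32
after mov ebx, 5: ebx=5
after mov edx, -3: edx=-3
after mov ecx, 2: ecx=2
after xor ebx, ecx: ebx=5^2=7
after add eax, ecx: eax=9+2=11
after xor eax, 12: eax=11^12=7
after xor ecx, 10: ecx=2^10=8
after add ebx, ecx: ebx=7+8=15
after sub ebx, 9: ebx=15-9=6
after xor edi, eax: edi=32^7=39
halt.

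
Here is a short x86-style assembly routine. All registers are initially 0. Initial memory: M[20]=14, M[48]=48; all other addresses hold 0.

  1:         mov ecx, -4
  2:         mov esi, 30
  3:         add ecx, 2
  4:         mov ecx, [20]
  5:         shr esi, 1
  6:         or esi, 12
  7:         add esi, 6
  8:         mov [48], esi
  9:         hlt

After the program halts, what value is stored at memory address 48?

mov ecx, -4 → ecx=-4
mov esi, 30 → esi=30
add ecx, 2 → ecx=(-4)+2=-2
mov ecx, [20] → ecx=M[20]=14
shr esi, 1 → esi=30>>1=15
or esi, 12 → esi=15|12=15
add esi, 6 → esi=15+6=21
mov [48], esi → M[48]=21
halt.

21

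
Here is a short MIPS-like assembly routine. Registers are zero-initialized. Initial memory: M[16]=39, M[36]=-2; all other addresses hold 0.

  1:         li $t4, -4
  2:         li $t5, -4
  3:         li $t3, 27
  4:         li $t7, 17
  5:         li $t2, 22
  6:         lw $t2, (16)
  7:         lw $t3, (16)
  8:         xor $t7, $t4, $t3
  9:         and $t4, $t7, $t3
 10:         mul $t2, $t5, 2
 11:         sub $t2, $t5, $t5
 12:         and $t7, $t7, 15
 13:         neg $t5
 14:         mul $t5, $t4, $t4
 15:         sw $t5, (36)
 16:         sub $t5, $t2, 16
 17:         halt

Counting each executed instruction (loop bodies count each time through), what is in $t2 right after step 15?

li $t4, -4 → $t4=-4
li $t5, -4 → $t5=-4
li $t3, 27 → $t3=27
li $t7, 17 → $t7=17
li $t2, 22 → $t2=22
lw $t2, (16) → $t2=M[16]=39
lw $t3, (16) → $t3=M[16]=39
xor $t7, $t4, $t3 → $t7=(-4)^39=-37
and $t4, $t7, $t3 → $t4=(-37)&39=3
mul $t2, $t5, 2 → $t2=(-4)*2=-8
sub $t2, $t5, $t5 → $t2=(-4)-(-4)=0
and $t7, $t7, 15 → $t7=(-37)&15=11
neg $t5 → $t5=-(-4)=4
mul $t5, $t4, $t4 → $t5=3*3=9
sw $t5, (36) → M[36]=9
After step 15: $t2 = 0.

0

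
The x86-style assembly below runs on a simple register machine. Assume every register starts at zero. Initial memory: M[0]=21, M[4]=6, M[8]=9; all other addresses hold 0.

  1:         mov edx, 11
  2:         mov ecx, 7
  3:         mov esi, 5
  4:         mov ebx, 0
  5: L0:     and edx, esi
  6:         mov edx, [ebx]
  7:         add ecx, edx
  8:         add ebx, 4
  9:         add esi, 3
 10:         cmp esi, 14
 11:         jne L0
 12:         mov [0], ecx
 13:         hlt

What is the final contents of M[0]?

after mov edx, 11: edx=11
after mov ecx, 7: ecx=7
after mov esi, 5: esi=5
after mov ebx, 0: ebx=0
after and edx, esi: edx=11&5=1
after mov edx, [ebx]: edx=M[0]=21
after add ecx, edx: ecx=7+21=28
after add ebx, 4: ebx=0+4=4
after add esi, 3: esi=5+3=8
cmp esi, 14  (cmp 8,14)
jne L0: taken
after and edx, esi: edx=21&8=0
after mov edx, [ebx]: edx=M[4]=6
after add ecx, edx: ecx=28+6=34
after add ebx, 4: ebx=4+4=8
after add esi, 3: esi=8+3=11
cmp esi, 14  (cmp 11,14)
jne L0: taken
after and edx, esi: edx=6&11=2
after mov edx, [ebx]: edx=M[8]=9
after add ecx, edx: ecx=34+9=43
after add ebx, 4: ebx=8+4=12
after add esi, 3: esi=11+3=14
cmp esi, 14  (cmp 14,14)
jne L0: not taken
mov [0], ecx → M[0]=43
halt.

43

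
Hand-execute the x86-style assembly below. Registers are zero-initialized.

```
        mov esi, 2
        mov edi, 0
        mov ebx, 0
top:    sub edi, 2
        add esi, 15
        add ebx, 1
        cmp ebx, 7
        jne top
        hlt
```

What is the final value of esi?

107

esi=2
edi=0
ebx=0
edi=0-2=-2
esi=2+15=17
ebx=0+1=1
cmp ebx, 7  (cmp 1,7)
jne top: taken
edi=(-2)-2=-4
esi=17+15=32
ebx=1+1=2
cmp ebx, 7  (cmp 2,7)
jne top: taken
edi=(-4)-2=-6
esi=32+15=47
ebx=2+1=3
cmp ebx, 7  (cmp 3,7)
jne top: taken
edi=(-6)-2=-8
esi=47+15=62
ebx=3+1=4
cmp ebx, 7  (cmp 4,7)
jne top: taken
edi=(-8)-2=-10
esi=62+15=77
ebx=4+1=5
cmp ebx, 7  (cmp 5,7)
jne top: taken
edi=(-10)-2=-12
esi=77+15=92
ebx=5+1=6
cmp ebx, 7  (cmp 6,7)
jne top: taken
edi=(-12)-2=-14
esi=92+15=107
ebx=6+1=7
cmp ebx, 7  (cmp 7,7)
jne top: not taken
halt.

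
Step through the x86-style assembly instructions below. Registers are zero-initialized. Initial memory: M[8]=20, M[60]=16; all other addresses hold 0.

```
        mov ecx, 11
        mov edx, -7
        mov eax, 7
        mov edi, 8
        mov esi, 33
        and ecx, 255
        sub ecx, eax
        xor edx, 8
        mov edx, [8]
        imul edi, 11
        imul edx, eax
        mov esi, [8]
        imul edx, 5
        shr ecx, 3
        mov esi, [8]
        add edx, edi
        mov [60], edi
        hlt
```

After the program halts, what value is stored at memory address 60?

88

ecx=11
edx=-7
eax=7
edi=8
esi=33
ecx=11&255=11
ecx=11-7=4
edx=(-7)^8=-15
edx=M[8]=20
edi=8*11=88
edx=20*7=140
esi=M[8]=20
edx=140*5=700
ecx=4>>3=0
esi=M[8]=20
edx=700+88=788
mov [60], edi → M[60]=88
halt.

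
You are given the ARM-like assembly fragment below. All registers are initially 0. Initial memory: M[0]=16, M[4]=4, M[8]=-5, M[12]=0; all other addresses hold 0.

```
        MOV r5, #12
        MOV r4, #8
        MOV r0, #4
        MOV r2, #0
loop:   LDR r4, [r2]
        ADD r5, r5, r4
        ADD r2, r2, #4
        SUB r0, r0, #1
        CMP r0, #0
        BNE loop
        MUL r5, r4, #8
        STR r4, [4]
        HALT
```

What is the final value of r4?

0

r5=12
r4=8
r0=4
r2=0
r4=M[0]=16
r5=12+16=28
r2=0+4=4
r0=4-1=3
CMP r0, #0  (cmp 3,0)
BNE loop: taken
r4=M[4]=4
r5=28+4=32
r2=4+4=8
r0=3-1=2
CMP r0, #0  (cmp 2,0)
BNE loop: taken
r4=M[8]=-5
r5=32+(-5)=27
r2=8+4=12
r0=2-1=1
CMP r0, #0  (cmp 1,0)
BNE loop: taken
r4=M[12]=0
r5=27+0=27
r2=12+4=16
r0=1-1=0
CMP r0, #0  (cmp 0,0)
BNE loop: not taken
r5=0*8=0
STR r4, [4] → M[4]=0
halt.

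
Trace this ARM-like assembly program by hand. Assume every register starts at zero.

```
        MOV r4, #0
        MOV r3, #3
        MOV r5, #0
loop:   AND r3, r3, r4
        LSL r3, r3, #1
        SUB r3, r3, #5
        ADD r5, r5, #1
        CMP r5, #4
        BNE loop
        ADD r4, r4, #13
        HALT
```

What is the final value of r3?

r4=0
r3=3
r5=0
r3=3&0=0
r3=0<<1=0
r3=0-5=-5
r5=0+1=1
CMP r5, #4  (cmp 1,4)
BNE loop: taken
r3=(-5)&0=0
r3=0<<1=0
r3=0-5=-5
r5=1+1=2
CMP r5, #4  (cmp 2,4)
BNE loop: taken
r3=(-5)&0=0
r3=0<<1=0
r3=0-5=-5
r5=2+1=3
CMP r5, #4  (cmp 3,4)
BNE loop: taken
r3=(-5)&0=0
r3=0<<1=0
r3=0-5=-5
r5=3+1=4
CMP r5, #4  (cmp 4,4)
BNE loop: not taken
r4=0+13=13
halt.

-5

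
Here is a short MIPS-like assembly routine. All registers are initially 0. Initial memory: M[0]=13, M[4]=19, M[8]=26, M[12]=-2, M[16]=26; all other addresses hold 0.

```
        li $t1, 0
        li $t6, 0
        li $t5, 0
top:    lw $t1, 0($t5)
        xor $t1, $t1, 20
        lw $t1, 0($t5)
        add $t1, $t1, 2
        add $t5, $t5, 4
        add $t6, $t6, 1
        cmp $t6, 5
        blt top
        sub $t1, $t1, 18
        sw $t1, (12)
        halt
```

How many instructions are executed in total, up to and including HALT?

after li $t1, 0: $t1=0
after li $t6, 0: $t6=0
after li $t5, 0: $t5=0
after lw $t1, 0($t5): $t1=M[0]=13
after xor $t1, $t1, 20: $t1=13^20=25
after lw $t1, 0($t5): $t1=M[0]=13
after add $t1, $t1, 2: $t1=13+2=15
after add $t5, $t5, 4: $t5=0+4=4
after add $t6, $t6, 1: $t6=0+1=1
cmp $t6, 5  (cmp 1,5)
blt top: taken
after lw $t1, 0($t5): $t1=M[4]=19
after xor $t1, $t1, 20: $t1=19^20=7
after lw $t1, 0($t5): $t1=M[4]=19
after add $t1, $t1, 2: $t1=19+2=21
after add $t5, $t5, 4: $t5=4+4=8
after add $t6, $t6, 1: $t6=1+1=2
cmp $t6, 5  (cmp 2,5)
blt top: taken
after lw $t1, 0($t5): $t1=M[8]=26
after xor $t1, $t1, 20: $t1=26^20=14
after lw $t1, 0($t5): $t1=M[8]=26
after add $t1, $t1, 2: $t1=26+2=28
after add $t5, $t5, 4: $t5=8+4=12
after add $t6, $t6, 1: $t6=2+1=3
cmp $t6, 5  (cmp 3,5)
blt top: taken
after lw $t1, 0($t5): $t1=M[12]=-2
after xor $t1, $t1, 20: $t1=(-2)^20=-22
after lw $t1, 0($t5): $t1=M[12]=-2
after add $t1, $t1, 2: $t1=(-2)+2=0
after add $t5, $t5, 4: $t5=12+4=16
after add $t6, $t6, 1: $t6=3+1=4
cmp $t6, 5  (cmp 4,5)
blt top: taken
after lw $t1, 0($t5): $t1=M[16]=26
after xor $t1, $t1, 20: $t1=26^20=14
after lw $t1, 0($t5): $t1=M[16]=26
after add $t1, $t1, 2: $t1=26+2=28
after add $t5, $t5, 4: $t5=16+4=20
after add $t6, $t6, 1: $t6=4+1=5
cmp $t6, 5  (cmp 5,5)
blt top: not taken
after sub $t1, $t1, 18: $t1=28-18=10
sw $t1, (12) → M[12]=10
halt.
Total executed instructions: 46.

46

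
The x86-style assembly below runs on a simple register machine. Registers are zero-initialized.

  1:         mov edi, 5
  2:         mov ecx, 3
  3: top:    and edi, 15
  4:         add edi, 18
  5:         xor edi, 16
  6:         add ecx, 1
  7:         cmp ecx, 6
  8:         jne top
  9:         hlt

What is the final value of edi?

11

edi=5
ecx=3
edi=5&15=5
edi=5+18=23
edi=23^16=7
ecx=3+1=4
cmp ecx, 6  (cmp 4,6)
jne top: taken
edi=7&15=7
edi=7+18=25
edi=25^16=9
ecx=4+1=5
cmp ecx, 6  (cmp 5,6)
jne top: taken
edi=9&15=9
edi=9+18=27
edi=27^16=11
ecx=5+1=6
cmp ecx, 6  (cmp 6,6)
jne top: not taken
halt.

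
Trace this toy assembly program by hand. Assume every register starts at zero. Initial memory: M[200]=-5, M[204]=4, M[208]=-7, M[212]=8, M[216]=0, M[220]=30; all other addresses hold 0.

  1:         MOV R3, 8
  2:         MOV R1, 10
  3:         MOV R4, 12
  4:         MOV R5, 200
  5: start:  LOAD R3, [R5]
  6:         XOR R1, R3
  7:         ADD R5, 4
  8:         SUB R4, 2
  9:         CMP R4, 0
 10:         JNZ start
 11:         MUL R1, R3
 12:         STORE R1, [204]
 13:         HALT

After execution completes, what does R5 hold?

224

MOV R3, 8 → R3=8
MOV R1, 10 → R1=10
MOV R4, 12 → R4=12
MOV R5, 200 → R5=200
LOAD R3, [R5] → R3=M[200]=-5
XOR R1, R3 → R1=10^(-5)=-15
ADD R5, 4 → R5=200+4=204
SUB R4, 2 → R4=12-2=10
CMP R4, 0  (cmp 10,0)
JNZ start: taken
LOAD R3, [R5] → R3=M[204]=4
XOR R1, R3 → R1=(-15)^4=-11
ADD R5, 4 → R5=204+4=208
SUB R4, 2 → R4=10-2=8
CMP R4, 0  (cmp 8,0)
JNZ start: taken
LOAD R3, [R5] → R3=M[208]=-7
XOR R1, R3 → R1=(-11)^(-7)=12
ADD R5, 4 → R5=208+4=212
SUB R4, 2 → R4=8-2=6
CMP R4, 0  (cmp 6,0)
JNZ start: taken
LOAD R3, [R5] → R3=M[212]=8
XOR R1, R3 → R1=12^8=4
ADD R5, 4 → R5=212+4=216
SUB R4, 2 → R4=6-2=4
CMP R4, 0  (cmp 4,0)
JNZ start: taken
LOAD R3, [R5] → R3=M[216]=0
XOR R1, R3 → R1=4^0=4
ADD R5, 4 → R5=216+4=220
SUB R4, 2 → R4=4-2=2
CMP R4, 0  (cmp 2,0)
JNZ start: taken
LOAD R3, [R5] → R3=M[220]=30
XOR R1, R3 → R1=4^30=26
ADD R5, 4 → R5=220+4=224
SUB R4, 2 → R4=2-2=0
CMP R4, 0  (cmp 0,0)
JNZ start: not taken
MUL R1, R3 → R1=26*30=780
STORE R1, [204] → M[204]=780
halt.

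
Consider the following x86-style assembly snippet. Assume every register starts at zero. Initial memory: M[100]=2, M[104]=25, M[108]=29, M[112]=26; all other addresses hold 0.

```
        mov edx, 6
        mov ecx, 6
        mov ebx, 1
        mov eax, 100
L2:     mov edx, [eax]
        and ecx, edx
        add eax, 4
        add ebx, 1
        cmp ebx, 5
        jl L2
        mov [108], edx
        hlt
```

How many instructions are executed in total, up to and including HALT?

edx=6
ecx=6
ebx=1
eax=100
edx=M[100]=2
ecx=6&2=2
eax=100+4=104
ebx=1+1=2
cmp ebx, 5  (cmp 2,5)
jl L2: taken
edx=M[104]=25
ecx=2&25=0
eax=104+4=108
ebx=2+1=3
cmp ebx, 5  (cmp 3,5)
jl L2: taken
edx=M[108]=29
ecx=0&29=0
eax=108+4=112
ebx=3+1=4
cmp ebx, 5  (cmp 4,5)
jl L2: taken
edx=M[112]=26
ecx=0&26=0
eax=112+4=116
ebx=4+1=5
cmp ebx, 5  (cmp 5,5)
jl L2: not taken
mov [108], edx → M[108]=26
halt.
Total executed instructions: 30.

30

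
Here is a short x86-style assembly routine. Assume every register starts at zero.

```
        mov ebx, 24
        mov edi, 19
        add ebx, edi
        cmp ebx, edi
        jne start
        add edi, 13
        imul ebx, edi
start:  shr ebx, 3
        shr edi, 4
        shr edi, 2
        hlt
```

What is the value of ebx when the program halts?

ebx=24
edi=19
ebx=24+19=43
cmp ebx, edi  (cmp 43,19)
jne start: taken
ebx=43>>3=5
edi=19>>4=1
edi=1>>2=0
halt.

5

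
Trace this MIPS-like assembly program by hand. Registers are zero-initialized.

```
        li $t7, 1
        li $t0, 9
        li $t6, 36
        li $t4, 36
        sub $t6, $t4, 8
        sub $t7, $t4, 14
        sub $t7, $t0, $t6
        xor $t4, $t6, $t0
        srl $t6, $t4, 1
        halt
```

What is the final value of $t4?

21

$t7=1
$t0=9
$t6=36
$t4=36
$t6=36-8=28
$t7=36-14=22
$t7=9-28=-19
$t4=28^9=21
$t6=21>>1=10
halt.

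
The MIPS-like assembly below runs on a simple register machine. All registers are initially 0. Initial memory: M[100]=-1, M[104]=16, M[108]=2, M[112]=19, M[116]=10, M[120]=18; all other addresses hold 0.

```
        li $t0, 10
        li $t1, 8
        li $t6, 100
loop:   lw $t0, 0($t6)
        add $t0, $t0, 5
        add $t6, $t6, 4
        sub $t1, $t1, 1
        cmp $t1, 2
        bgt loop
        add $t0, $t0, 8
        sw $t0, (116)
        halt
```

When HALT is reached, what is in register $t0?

31

after li $t0, 10: $t0=10
after li $t1, 8: $t1=8
after li $t6, 100: $t6=100
after lw $t0, 0($t6): $t0=M[100]=-1
after add $t0, $t0, 5: $t0=(-1)+5=4
after add $t6, $t6, 4: $t6=100+4=104
after sub $t1, $t1, 1: $t1=8-1=7
cmp $t1, 2  (cmp 7,2)
bgt loop: taken
after lw $t0, 0($t6): $t0=M[104]=16
after add $t0, $t0, 5: $t0=16+5=21
after add $t6, $t6, 4: $t6=104+4=108
after sub $t1, $t1, 1: $t1=7-1=6
cmp $t1, 2  (cmp 6,2)
bgt loop: taken
after lw $t0, 0($t6): $t0=M[108]=2
after add $t0, $t0, 5: $t0=2+5=7
after add $t6, $t6, 4: $t6=108+4=112
after sub $t1, $t1, 1: $t1=6-1=5
cmp $t1, 2  (cmp 5,2)
bgt loop: taken
after lw $t0, 0($t6): $t0=M[112]=19
after add $t0, $t0, 5: $t0=19+5=24
after add $t6, $t6, 4: $t6=112+4=116
after sub $t1, $t1, 1: $t1=5-1=4
cmp $t1, 2  (cmp 4,2)
bgt loop: taken
after lw $t0, 0($t6): $t0=M[116]=10
after add $t0, $t0, 5: $t0=10+5=15
after add $t6, $t6, 4: $t6=116+4=120
after sub $t1, $t1, 1: $t1=4-1=3
cmp $t1, 2  (cmp 3,2)
bgt loop: taken
after lw $t0, 0($t6): $t0=M[120]=18
after add $t0, $t0, 5: $t0=18+5=23
after add $t6, $t6, 4: $t6=120+4=124
after sub $t1, $t1, 1: $t1=3-1=2
cmp $t1, 2  (cmp 2,2)
bgt loop: not taken
after add $t0, $t0, 8: $t0=23+8=31
sw $t0, (116) → M[116]=31
halt.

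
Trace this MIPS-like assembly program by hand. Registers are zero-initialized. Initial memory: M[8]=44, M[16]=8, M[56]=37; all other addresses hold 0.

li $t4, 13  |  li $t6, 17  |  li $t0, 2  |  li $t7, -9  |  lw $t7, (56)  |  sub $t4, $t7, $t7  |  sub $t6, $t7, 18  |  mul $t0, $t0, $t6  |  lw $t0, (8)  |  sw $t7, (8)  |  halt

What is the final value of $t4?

after li $t4, 13: $t4=13
after li $t6, 17: $t6=17
after li $t0, 2: $t0=2
after li $t7, -9: $t7=-9
after lw $t7, (56): $t7=M[56]=37
after sub $t4, $t7, $t7: $t4=37-37=0
after sub $t6, $t7, 18: $t6=37-18=19
after mul $t0, $t0, $t6: $t0=2*19=38
after lw $t0, (8): $t0=M[8]=44
sw $t7, (8) → M[8]=37
halt.

0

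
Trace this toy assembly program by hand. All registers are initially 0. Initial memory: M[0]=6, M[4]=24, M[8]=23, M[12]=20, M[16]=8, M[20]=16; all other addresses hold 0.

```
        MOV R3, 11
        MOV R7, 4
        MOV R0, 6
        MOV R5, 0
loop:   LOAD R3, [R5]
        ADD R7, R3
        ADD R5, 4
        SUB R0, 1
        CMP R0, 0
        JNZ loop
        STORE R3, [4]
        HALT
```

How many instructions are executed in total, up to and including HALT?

42

MOV R3, 11 → R3=11
MOV R7, 4 → R7=4
MOV R0, 6 → R0=6
MOV R5, 0 → R5=0
LOAD R3, [R5] → R3=M[0]=6
ADD R7, R3 → R7=4+6=10
ADD R5, 4 → R5=0+4=4
SUB R0, 1 → R0=6-1=5
CMP R0, 0  (cmp 5,0)
JNZ loop: taken
LOAD R3, [R5] → R3=M[4]=24
ADD R7, R3 → R7=10+24=34
ADD R5, 4 → R5=4+4=8
SUB R0, 1 → R0=5-1=4
CMP R0, 0  (cmp 4,0)
JNZ loop: taken
LOAD R3, [R5] → R3=M[8]=23
ADD R7, R3 → R7=34+23=57
ADD R5, 4 → R5=8+4=12
SUB R0, 1 → R0=4-1=3
CMP R0, 0  (cmp 3,0)
JNZ loop: taken
LOAD R3, [R5] → R3=M[12]=20
ADD R7, R3 → R7=57+20=77
ADD R5, 4 → R5=12+4=16
SUB R0, 1 → R0=3-1=2
CMP R0, 0  (cmp 2,0)
JNZ loop: taken
LOAD R3, [R5] → R3=M[16]=8
ADD R7, R3 → R7=77+8=85
ADD R5, 4 → R5=16+4=20
SUB R0, 1 → R0=2-1=1
CMP R0, 0  (cmp 1,0)
JNZ loop: taken
LOAD R3, [R5] → R3=M[20]=16
ADD R7, R3 → R7=85+16=101
ADD R5, 4 → R5=20+4=24
SUB R0, 1 → R0=1-1=0
CMP R0, 0  (cmp 0,0)
JNZ loop: not taken
STORE R3, [4] → M[4]=16
halt.
Total executed instructions: 42.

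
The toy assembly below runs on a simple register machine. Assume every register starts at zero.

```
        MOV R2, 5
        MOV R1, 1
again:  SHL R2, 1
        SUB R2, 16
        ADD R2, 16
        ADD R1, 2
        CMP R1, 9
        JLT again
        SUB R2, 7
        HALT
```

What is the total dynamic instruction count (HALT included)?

28

after MOV R2, 5: R2=5
after MOV R1, 1: R1=1
after SHL R2, 1: R2=5<<1=10
after SUB R2, 16: R2=10-16=-6
after ADD R2, 16: R2=(-6)+16=10
after ADD R1, 2: R1=1+2=3
CMP R1, 9  (cmp 3,9)
JLT again: taken
after SHL R2, 1: R2=10<<1=20
after SUB R2, 16: R2=20-16=4
after ADD R2, 16: R2=4+16=20
after ADD R1, 2: R1=3+2=5
CMP R1, 9  (cmp 5,9)
JLT again: taken
after SHL R2, 1: R2=20<<1=40
after SUB R2, 16: R2=40-16=24
after ADD R2, 16: R2=24+16=40
after ADD R1, 2: R1=5+2=7
CMP R1, 9  (cmp 7,9)
JLT again: taken
after SHL R2, 1: R2=40<<1=80
after SUB R2, 16: R2=80-16=64
after ADD R2, 16: R2=64+16=80
after ADD R1, 2: R1=7+2=9
CMP R1, 9  (cmp 9,9)
JLT again: not taken
after SUB R2, 7: R2=80-7=73
halt.
Total executed instructions: 28.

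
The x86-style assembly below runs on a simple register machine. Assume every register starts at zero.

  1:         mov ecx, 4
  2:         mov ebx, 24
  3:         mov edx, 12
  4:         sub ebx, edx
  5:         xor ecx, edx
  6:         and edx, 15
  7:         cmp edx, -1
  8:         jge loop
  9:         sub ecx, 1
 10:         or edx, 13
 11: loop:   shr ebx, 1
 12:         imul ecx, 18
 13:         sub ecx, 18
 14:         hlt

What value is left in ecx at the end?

126

mov ecx, 4 → ecx=4
mov ebx, 24 → ebx=24
mov edx, 12 → edx=12
sub ebx, edx → ebx=24-12=12
xor ecx, edx → ecx=4^12=8
and edx, 15 → edx=12&15=12
cmp edx, -1  (cmp 12,-1)
jge loop: taken
shr ebx, 1 → ebx=12>>1=6
imul ecx, 18 → ecx=8*18=144
sub ecx, 18 → ecx=144-18=126
halt.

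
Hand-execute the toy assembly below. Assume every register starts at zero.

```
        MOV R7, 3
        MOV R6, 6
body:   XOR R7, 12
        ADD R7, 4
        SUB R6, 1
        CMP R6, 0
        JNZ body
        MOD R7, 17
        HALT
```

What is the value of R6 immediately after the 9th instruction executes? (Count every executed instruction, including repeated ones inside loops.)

MOV R7, 3 → R7=3
MOV R6, 6 → R6=6
XOR R7, 12 → R7=3^12=15
ADD R7, 4 → R7=15+4=19
SUB R6, 1 → R6=6-1=5
CMP R6, 0  (cmp 5,0)
JNZ body: taken
XOR R7, 12 → R7=19^12=31
ADD R7, 4 → R7=31+4=35
After step 9: R6 = 5.

5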